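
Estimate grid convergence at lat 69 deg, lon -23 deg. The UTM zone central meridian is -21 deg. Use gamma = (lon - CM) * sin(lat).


gamma = (-23 - -21) * sin(69) = -2 * 0.93358 = -1.867 degrees

-1.867 degrees


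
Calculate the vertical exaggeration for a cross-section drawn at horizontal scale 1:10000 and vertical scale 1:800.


VE = horizontal_scale / vertical_scale = 10000 / 800 = 12.5

12.5x


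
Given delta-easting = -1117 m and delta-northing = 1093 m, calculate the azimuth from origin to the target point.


az = atan2(-1117, 1093) = -45.6 deg
adjusted to 0-360: 314.4 degrees

314.4 degrees


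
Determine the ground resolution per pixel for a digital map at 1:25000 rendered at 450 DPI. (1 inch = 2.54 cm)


pixel_cm = 2.54 / 450 ≈ 0.005644 cm
ground = pixel_cm * 25000 / 100 = 2.54 * 25000 / (450 * 100) = 63500 / 45000 ≈ 1.41 m

1.41 m


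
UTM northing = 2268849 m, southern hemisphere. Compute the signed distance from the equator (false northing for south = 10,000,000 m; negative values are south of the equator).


For southern: actual = 2268849 - 10000000 = -7731151 m

-7731151 m


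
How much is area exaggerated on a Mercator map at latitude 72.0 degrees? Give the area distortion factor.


area_distortion = 1/cos^2(72.0) = 10.472

10.472


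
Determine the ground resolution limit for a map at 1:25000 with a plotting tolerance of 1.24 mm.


ground = 1.24 mm * 25000 / 1000 = 31.0 m

31.0 m


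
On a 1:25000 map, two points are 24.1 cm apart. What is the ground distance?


ground = 24.1 cm * 25000 / 100 = 6025.0 m = 6.025 km

6.025 km


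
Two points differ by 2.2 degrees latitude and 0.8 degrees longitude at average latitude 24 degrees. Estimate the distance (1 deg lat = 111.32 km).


dlat_km = 2.2 * 111.32 = 244.904
dlon_km = 0.8 * 111.32 * cos(24) ≈ 81.357
dist = sqrt(244.904^2 + 81.357^2) ≈ 258.1 km

258.1 km


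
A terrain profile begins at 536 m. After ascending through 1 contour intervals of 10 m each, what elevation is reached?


elevation = 536 + 1 * 10 = 546 m

546 m


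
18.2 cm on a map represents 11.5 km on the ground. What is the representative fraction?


ground = 11.5 km = 1150000 cm; RF denominator = ground / map = 1150000 / 18.2 ≈ 63187; RF = 1:63187

1:63187


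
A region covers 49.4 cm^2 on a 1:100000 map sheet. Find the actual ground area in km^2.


ground_area = 49.4 * (100000/100)^2 = 49400000.0 m^2 = 49.4 km^2

49.4 km^2


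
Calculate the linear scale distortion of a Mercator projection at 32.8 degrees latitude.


SF = 1 / cos(32.8) = 1 / 0.840567 = 1.19

1.19


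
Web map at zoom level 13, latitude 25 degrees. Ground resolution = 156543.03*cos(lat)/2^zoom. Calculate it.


res = 156543.03 * cos(25) / 2^13 = 156543.03 * 0.90630779 / 8192 = 17.32 m/pixel

17.32 m/pixel


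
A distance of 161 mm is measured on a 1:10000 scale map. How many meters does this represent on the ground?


ground = 161 mm * 10000 / 1000 = 1610.0 m

1610.0 m


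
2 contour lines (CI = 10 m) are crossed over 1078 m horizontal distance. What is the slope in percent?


elevation change = 2 * 10 = 20 m
slope = 20 / 1078 * 100 = 1.9%

1.9%


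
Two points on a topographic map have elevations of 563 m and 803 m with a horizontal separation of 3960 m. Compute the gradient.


gradient = (803 - 563) / 3960 = 240 / 3960 = 0.0606

0.0606


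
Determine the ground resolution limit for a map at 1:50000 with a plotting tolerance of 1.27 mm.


ground = 1.27 mm * 50000 / 1000 = 63.5 m

63.5 m


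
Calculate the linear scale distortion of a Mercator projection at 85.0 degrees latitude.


SF = 1 / cos(85.0) = 1 / 0.087156 = 11.474

11.474


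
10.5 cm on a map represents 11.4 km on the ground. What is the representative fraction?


ground = 11.4 km = 1140000 cm; RF denominator = ground / map = 1140000 / 10.5 ≈ 108571; RF = 1:108571

1:108571


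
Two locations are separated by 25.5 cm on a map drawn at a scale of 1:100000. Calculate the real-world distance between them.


ground = 25.5 cm * 100000 / 100 = 25500.0 m = 25.5 km

25.5 km


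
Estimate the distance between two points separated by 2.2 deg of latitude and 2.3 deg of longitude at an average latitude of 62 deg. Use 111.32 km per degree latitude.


dlat_km = 2.2 * 111.32 = 244.904
dlon_km = 2.3 * 111.32 * cos(62) ≈ 120.202
dist = sqrt(244.904^2 + 120.202^2) ≈ 272.8 km

272.8 km


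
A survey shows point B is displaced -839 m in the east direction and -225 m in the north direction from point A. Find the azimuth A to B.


az = atan2(-839, -225) = -105.0 deg
adjusted to 0-360: 255.0 degrees

255.0 degrees


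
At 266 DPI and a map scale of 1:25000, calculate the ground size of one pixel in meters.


pixel_cm = 2.54 / 266 ≈ 0.009549 cm
ground = pixel_cm * 25000 / 100 = 2.54 * 25000 / (266 * 100) = 63500 / 26600 ≈ 2.39 m

2.39 m


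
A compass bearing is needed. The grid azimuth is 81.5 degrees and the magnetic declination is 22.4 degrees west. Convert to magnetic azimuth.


magnetic azimuth = grid azimuth - declination (east +ve)
mag_az = 81.5 - -22.4 = 103.9 degrees

103.9 degrees


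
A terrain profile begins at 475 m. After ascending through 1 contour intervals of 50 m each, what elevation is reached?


elevation = 475 + 1 * 50 = 525 m

525 m


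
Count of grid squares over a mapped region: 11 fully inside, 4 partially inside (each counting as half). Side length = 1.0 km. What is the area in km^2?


effective squares = 11 + 4 * 0.5 = 13.0
area = 13.0 * 1.0 = 13.0 km^2

13.0 km^2


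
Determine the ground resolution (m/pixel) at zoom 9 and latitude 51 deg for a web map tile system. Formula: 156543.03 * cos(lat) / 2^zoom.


res = 156543.03 * cos(51) / 2^9 = 156543.03 * 0.62932039 / 512 = 192.41 m/pixel

192.41 m/pixel


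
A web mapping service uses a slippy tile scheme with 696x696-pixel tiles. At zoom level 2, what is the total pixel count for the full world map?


tiles per axis = 2^2 = 4
total tiles = 4^2 = 16
pixels per axis = 4 * 696 = 2784
total pixels = 2784^2 = 7750656

7750656 pixels


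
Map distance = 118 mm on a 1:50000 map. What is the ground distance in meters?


ground = 118 mm * 50000 / 1000 = 5900.0 m

5900.0 m


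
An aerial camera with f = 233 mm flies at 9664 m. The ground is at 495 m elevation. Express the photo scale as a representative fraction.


scale = f / (H - h) = 233 mm / 9169 m = 233 / 9169000 = 1:39352

1:39352


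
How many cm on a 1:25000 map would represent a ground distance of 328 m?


map_cm = 328 * 100 / 25000 = 1.312 cm ≈ 1.31 cm

1.31 cm


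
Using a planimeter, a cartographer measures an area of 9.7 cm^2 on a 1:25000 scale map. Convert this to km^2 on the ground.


ground_area = 9.7 * (25000/100)^2 = 606250.0 m^2 = 0.60625 km^2 ≈ 0.606 km^2

0.606 km^2


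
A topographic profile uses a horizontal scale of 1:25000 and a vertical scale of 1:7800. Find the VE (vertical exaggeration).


VE = horizontal_scale / vertical_scale = 25000 / 7800 ≈ 3.2

3.2x


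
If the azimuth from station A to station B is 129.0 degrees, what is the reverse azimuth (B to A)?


back azimuth = (129.0 + 180) mod 360 = 309.0 degrees

309.0 degrees


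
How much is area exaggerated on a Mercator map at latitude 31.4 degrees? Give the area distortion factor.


area_distortion = 1/cos^2(31.4) = 1.373

1.373


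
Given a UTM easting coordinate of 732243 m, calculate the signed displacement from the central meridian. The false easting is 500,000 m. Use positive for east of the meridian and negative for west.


displacement = 732243 - 500000 = 232243 m

232243 m


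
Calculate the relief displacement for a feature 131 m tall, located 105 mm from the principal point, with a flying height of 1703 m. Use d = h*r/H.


d = h * r / H = 131 * 105 / 1703 = 8.08 mm

8.08 mm


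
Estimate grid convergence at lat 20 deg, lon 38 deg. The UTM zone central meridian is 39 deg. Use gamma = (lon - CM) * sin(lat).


gamma = (38 - 39) * sin(20) = -1 * 0.34202 = -0.342 degrees

-0.342 degrees


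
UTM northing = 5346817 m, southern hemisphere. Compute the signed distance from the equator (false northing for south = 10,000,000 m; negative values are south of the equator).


For southern: actual = 5346817 - 10000000 = -4653183 m

-4653183 m


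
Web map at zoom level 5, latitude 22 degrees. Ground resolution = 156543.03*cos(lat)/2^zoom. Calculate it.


res = 156543.03 * cos(22) / 2^5 = 156543.03 * 0.92718385 / 32 = 4535.76 m/pixel

4535.76 m/pixel


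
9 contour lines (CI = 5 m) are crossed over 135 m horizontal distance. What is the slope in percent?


elevation change = 9 * 5 = 45 m
slope = 45 / 135 * 100 = 33.3%

33.3%


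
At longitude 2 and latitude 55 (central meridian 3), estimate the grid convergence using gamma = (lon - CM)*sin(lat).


gamma = (2 - 3) * sin(55) = -1 * 0.819152 = -0.819 degrees

-0.819 degrees


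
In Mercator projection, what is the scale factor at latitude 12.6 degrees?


SF = 1 / cos(12.6) = 1 / 0.975917 = 1.025

1.025


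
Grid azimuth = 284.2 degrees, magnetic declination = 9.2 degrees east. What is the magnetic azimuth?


magnetic azimuth = grid azimuth - declination (east +ve)
mag_az = 284.2 - 9.2 = 275.0 degrees

275.0 degrees


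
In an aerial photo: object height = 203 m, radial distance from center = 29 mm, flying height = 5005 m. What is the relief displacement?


d = h * r / H = 203 * 29 / 5005 = 1.18 mm

1.18 mm


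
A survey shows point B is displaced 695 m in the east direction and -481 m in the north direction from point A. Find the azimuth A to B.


az = atan2(695, -481) = 124.7 deg
adjusted to 0-360: 124.7 degrees

124.7 degrees


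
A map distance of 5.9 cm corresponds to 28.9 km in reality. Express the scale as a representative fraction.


ground = 28.9 km = 2890000 cm; RF denominator = ground / map = 2890000 / 5.9 ≈ 489831; RF = 1:489831

1:489831


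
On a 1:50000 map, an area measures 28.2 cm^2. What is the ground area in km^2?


ground_area = 28.2 * (50000/100)^2 = 7050000.0 m^2 = 7.05 km^2

7.05 km^2


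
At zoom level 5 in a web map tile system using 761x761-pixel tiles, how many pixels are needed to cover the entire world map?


tiles per axis = 2^5 = 32
total tiles = 32^2 = 1024
pixels per axis = 32 * 761 = 24352
total pixels = 24352^2 = 593019904

593019904 pixels


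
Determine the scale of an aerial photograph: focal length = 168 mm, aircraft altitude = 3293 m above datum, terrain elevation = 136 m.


scale = f / (H - h) = 168 mm / 3157 m = 168 / 3157000 = 1:18792

1:18792


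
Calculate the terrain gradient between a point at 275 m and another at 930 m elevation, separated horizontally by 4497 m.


gradient = (930 - 275) / 4497 = 655 / 4497 = 0.1457

0.1457


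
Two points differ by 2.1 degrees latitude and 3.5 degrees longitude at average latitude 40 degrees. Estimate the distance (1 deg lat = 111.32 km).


dlat_km = 2.1 * 111.32 = 233.772
dlon_km = 3.5 * 111.32 * cos(40) ≈ 298.466
dist = sqrt(233.772^2 + 298.466^2) ≈ 379.1 km

379.1 km


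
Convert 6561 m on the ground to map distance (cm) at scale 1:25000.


map_cm = 6561 * 100 / 25000 = 26.244 cm ≈ 26.24 cm

26.24 cm


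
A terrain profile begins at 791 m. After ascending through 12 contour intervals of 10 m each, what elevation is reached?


elevation = 791 + 12 * 10 = 911 m

911 m


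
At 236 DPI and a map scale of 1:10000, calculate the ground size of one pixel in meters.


pixel_cm = 2.54 / 236 ≈ 0.010763 cm
ground = pixel_cm * 10000 / 100 = 2.54 * 10000 / (236 * 100) = 25400 / 23600 ≈ 1.08 m

1.08 m


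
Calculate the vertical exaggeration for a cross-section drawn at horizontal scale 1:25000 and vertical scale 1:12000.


VE = horizontal_scale / vertical_scale = 25000 / 12000 ≈ 2.1

2.1x


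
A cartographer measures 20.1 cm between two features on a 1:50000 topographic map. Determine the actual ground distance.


ground = 20.1 cm * 50000 / 100 = 10050.0 m = 10.05 km

10.05 km


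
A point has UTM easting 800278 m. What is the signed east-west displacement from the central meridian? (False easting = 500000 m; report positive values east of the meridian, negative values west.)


displacement = 800278 - 500000 = 300278 m

300278 m


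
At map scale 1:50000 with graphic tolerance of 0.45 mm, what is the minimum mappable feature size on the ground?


ground = 0.45 mm * 50000 / 1000 = 22.5 m

22.5 m


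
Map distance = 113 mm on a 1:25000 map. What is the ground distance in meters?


ground = 113 mm * 25000 / 1000 = 2825.0 m

2825.0 m


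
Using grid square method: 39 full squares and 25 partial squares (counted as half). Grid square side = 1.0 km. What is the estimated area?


effective squares = 39 + 25 * 0.5 = 51.5
area = 51.5 * 1.0 = 51.5 km^2

51.5 km^2


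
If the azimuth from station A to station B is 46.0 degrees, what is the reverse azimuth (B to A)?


back azimuth = (46.0 + 180) mod 360 = 226.0 degrees

226.0 degrees


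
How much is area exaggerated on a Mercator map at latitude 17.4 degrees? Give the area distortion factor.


area_distortion = 1/cos^2(17.4) = 1.098

1.098


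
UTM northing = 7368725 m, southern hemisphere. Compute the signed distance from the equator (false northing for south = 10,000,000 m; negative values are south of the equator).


For southern: actual = 7368725 - 10000000 = -2631275 m

-2631275 m


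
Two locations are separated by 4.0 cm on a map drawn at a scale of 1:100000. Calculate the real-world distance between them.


ground = 4.0 cm * 100000 / 100 = 4000.0 m = 4.0 km

4.0 km


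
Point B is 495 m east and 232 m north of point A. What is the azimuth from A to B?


az = atan2(495, 232) = 64.9 deg
adjusted to 0-360: 64.9 degrees

64.9 degrees


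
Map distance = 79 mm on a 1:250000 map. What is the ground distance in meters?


ground = 79 mm * 250000 / 1000 = 19750.0 m

19750.0 m


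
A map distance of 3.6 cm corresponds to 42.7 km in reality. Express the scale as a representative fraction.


ground = 42.7 km = 4270000 cm; RF denominator = ground / map = 4270000 / 3.6 ≈ 1186111; RF = 1:1186111

1:1186111


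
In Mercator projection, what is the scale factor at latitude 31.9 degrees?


SF = 1 / cos(31.9) = 1 / 0.848972 = 1.178

1.178


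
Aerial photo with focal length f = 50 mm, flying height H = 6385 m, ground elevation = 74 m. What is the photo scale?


scale = f / (H - h) = 50 mm / 6311 m = 50 / 6311000 = 1:126220

1:126220


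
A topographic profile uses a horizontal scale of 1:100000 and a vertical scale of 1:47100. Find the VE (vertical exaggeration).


VE = horizontal_scale / vertical_scale = 100000 / 47100 ≈ 2.1

2.1x


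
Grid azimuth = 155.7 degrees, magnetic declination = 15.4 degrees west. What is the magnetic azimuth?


magnetic azimuth = grid azimuth - declination (east +ve)
mag_az = 155.7 - -15.4 = 171.1 degrees

171.1 degrees


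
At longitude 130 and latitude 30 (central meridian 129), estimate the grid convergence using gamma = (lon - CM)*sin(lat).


gamma = (130 - 129) * sin(30) = 1 * 0.5 = 0.5 degrees

0.5 degrees


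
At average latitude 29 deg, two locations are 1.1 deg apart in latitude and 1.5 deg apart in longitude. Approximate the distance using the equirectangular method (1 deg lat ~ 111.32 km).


dlat_km = 1.1 * 111.32 = 122.452
dlon_km = 1.5 * 111.32 * cos(29) ≈ 146.044
dist = sqrt(122.452^2 + 146.044^2) ≈ 190.6 km

190.6 km


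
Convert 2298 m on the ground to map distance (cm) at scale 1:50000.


map_cm = 2298 * 100 / 50000 = 4.596 cm ≈ 4.6 cm

4.6 cm


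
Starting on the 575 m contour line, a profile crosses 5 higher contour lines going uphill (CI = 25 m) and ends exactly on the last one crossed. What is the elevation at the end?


elevation = 575 + 5 * 25 = 700 m

700 m


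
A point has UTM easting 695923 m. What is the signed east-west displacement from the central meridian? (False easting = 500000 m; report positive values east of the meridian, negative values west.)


displacement = 695923 - 500000 = 195923 m

195923 m


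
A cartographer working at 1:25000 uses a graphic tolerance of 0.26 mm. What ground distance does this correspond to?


ground = 0.26 mm * 25000 / 1000 = 6.5 m

6.5 m


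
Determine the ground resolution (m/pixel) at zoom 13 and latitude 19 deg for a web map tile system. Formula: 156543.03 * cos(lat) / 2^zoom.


res = 156543.03 * cos(19) / 2^13 = 156543.03 * 0.94551858 / 8192 = 18.07 m/pixel

18.07 m/pixel


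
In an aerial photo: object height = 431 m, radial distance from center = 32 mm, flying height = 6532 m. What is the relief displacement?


d = h * r / H = 431 * 32 / 6532 = 2.11 mm

2.11 mm


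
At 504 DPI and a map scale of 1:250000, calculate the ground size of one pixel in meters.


pixel_cm = 2.54 / 504 ≈ 0.00504 cm
ground = pixel_cm * 250000 / 100 = 2.54 * 250000 / (504 * 100) = 635000 / 50400 ≈ 12.6 m

12.6 m


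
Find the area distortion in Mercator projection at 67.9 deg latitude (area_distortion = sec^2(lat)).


area_distortion = 1/cos^2(67.9) = 7.065

7.065


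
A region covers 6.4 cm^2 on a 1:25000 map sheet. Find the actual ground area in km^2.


ground_area = 6.4 * (25000/100)^2 = 400000.0 m^2 = 0.4 km^2

0.4 km^2


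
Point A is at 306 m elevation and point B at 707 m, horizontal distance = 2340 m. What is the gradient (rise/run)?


gradient = (707 - 306) / 2340 = 401 / 2340 = 0.1714

0.1714


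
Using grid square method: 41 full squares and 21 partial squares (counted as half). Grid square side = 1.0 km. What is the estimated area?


effective squares = 41 + 21 * 0.5 = 51.5
area = 51.5 * 1.0 = 51.5 km^2

51.5 km^2


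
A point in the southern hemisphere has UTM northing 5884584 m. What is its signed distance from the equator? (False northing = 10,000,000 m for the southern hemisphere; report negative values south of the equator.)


For southern: actual = 5884584 - 10000000 = -4115416 m

-4115416 m


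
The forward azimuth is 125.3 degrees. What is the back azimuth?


back azimuth = (125.3 + 180) mod 360 = 305.3 degrees

305.3 degrees


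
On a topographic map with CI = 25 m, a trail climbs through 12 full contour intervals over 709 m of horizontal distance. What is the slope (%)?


elevation change = 12 * 25 = 300 m
slope = 300 / 709 * 100 = 42.3%

42.3%


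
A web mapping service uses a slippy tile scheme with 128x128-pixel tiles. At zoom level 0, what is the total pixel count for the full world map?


tiles per axis = 2^0 = 1
total tiles = 1^2 = 1
pixels per axis = 1 * 128 = 128
total pixels = 128^2 = 16384

16384 pixels


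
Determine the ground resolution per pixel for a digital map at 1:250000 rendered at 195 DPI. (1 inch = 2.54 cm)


pixel_cm = 2.54 / 195 ≈ 0.013026 cm
ground = pixel_cm * 250000 / 100 = 2.54 * 250000 / (195 * 100) = 635000 / 19500 ≈ 32.56 m

32.56 m


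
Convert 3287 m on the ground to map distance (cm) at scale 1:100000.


map_cm = 3287 * 100 / 100000 = 3.287 cm ≈ 3.29 cm

3.29 cm


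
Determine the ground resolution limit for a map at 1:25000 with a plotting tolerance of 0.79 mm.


ground = 0.79 mm * 25000 / 1000 = 19.75 m

19.75 m


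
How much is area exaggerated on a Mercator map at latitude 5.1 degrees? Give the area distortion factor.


area_distortion = 1/cos^2(5.1) = 1.008

1.008


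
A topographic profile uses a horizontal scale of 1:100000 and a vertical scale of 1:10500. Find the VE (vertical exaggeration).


VE = horizontal_scale / vertical_scale = 100000 / 10500 ≈ 9.5

9.5x


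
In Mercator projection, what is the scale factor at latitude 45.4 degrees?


SF = 1 / cos(45.4) = 1 / 0.702153 = 1.424

1.424


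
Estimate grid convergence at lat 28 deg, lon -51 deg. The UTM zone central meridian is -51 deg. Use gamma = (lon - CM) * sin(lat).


gamma = (-51 - -51) * sin(28) = 0 * 0.469472 = 0.0 degrees

0.0 degrees


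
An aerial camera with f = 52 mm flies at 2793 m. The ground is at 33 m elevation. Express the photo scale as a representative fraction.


scale = f / (H - h) = 52 mm / 2760 m = 52 / 2760000 = 1:53077

1:53077


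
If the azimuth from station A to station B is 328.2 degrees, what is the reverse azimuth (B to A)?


back azimuth = (328.2 + 180) mod 360 = 148.2 degrees

148.2 degrees


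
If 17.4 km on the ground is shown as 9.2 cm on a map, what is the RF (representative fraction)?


ground = 17.4 km = 1740000 cm; RF denominator = ground / map = 1740000 / 9.2 ≈ 189130; RF = 1:189130

1:189130


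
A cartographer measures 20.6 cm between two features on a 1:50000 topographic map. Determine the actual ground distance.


ground = 20.6 cm * 50000 / 100 = 10300.0 m = 10.3 km

10.3 km


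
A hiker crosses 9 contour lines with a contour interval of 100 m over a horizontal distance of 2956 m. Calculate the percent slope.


elevation change = 9 * 100 = 900 m
slope = 900 / 2956 * 100 = 30.4%

30.4%


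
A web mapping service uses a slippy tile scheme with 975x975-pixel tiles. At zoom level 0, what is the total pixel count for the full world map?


tiles per axis = 2^0 = 1
total tiles = 1^2 = 1
pixels per axis = 1 * 975 = 975
total pixels = 975^2 = 950625

950625 pixels


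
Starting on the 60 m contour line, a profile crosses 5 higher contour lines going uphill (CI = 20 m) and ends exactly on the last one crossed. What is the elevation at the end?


elevation = 60 + 5 * 20 = 160 m

160 m


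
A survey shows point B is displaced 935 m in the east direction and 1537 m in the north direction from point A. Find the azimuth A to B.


az = atan2(935, 1537) = 31.3 deg
adjusted to 0-360: 31.3 degrees

31.3 degrees


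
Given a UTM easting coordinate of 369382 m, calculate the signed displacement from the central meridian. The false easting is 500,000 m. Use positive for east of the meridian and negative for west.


displacement = 369382 - 500000 = -130618 m

-130618 m


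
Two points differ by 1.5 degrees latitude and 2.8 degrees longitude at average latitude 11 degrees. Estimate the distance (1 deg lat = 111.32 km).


dlat_km = 1.5 * 111.32 = 166.98
dlon_km = 2.8 * 111.32 * cos(11) ≈ 305.969
dist = sqrt(166.98^2 + 305.969^2) ≈ 348.6 km

348.6 km


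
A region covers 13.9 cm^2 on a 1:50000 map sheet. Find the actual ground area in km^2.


ground_area = 13.9 * (50000/100)^2 = 3475000.0 m^2 = 3.475 km^2

3.475 km^2


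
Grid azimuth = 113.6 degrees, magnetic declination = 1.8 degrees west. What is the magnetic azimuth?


magnetic azimuth = grid azimuth - declination (east +ve)
mag_az = 113.6 - -1.8 = 115.4 degrees

115.4 degrees


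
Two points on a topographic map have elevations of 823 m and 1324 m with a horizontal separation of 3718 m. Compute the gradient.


gradient = (1324 - 823) / 3718 = 501 / 3718 = 0.1347

0.1347


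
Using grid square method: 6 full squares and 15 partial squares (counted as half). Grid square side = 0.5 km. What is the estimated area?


effective squares = 6 + 15 * 0.5 = 13.5
area = 13.5 * 0.25 = 3.375 km^2

3.375 km^2


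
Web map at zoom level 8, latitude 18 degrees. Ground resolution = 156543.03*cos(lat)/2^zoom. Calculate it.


res = 156543.03 * cos(18) / 2^8 = 156543.03 * 0.95105652 / 256 = 581.57 m/pixel

581.57 m/pixel


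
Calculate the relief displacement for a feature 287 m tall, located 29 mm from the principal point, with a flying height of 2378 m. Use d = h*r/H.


d = h * r / H = 287 * 29 / 2378 = 3.5 mm

3.5 mm


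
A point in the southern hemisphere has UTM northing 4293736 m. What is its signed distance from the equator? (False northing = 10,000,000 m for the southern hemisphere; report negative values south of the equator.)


For southern: actual = 4293736 - 10000000 = -5706264 m

-5706264 m


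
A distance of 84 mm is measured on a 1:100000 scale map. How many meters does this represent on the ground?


ground = 84 mm * 100000 / 1000 = 8400.0 m

8400.0 m


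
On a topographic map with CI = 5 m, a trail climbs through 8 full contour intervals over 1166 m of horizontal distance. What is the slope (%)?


elevation change = 8 * 5 = 40 m
slope = 40 / 1166 * 100 = 3.4%

3.4%


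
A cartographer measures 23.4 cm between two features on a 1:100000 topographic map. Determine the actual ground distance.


ground = 23.4 cm * 100000 / 100 = 23400.0 m = 23.4 km

23.4 km


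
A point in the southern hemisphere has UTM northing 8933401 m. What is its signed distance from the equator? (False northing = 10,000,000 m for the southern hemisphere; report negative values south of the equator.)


For southern: actual = 8933401 - 10000000 = -1066599 m

-1066599 m


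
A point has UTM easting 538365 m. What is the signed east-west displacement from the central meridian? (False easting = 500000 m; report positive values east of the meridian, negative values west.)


displacement = 538365 - 500000 = 38365 m

38365 m


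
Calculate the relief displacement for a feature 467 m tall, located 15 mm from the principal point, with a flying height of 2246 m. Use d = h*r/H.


d = h * r / H = 467 * 15 / 2246 = 3.12 mm

3.12 mm


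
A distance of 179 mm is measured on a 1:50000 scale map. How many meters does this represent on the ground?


ground = 179 mm * 50000 / 1000 = 8950.0 m

8950.0 m


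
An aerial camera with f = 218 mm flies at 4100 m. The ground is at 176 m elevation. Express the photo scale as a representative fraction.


scale = f / (H - h) = 218 mm / 3924 m = 218 / 3924000 = 1:18000

1:18000


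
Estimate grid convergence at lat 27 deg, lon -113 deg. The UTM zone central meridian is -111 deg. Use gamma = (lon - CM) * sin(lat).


gamma = (-113 - -111) * sin(27) = -2 * 0.45399 = -0.908 degrees

-0.908 degrees


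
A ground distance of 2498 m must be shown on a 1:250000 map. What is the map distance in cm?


map_cm = 2498 * 100 / 250000 = 0.9992 cm ≈ 1.0 cm

1.0 cm


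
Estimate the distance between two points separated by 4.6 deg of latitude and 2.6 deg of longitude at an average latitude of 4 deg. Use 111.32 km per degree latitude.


dlat_km = 4.6 * 111.32 = 512.072
dlon_km = 2.6 * 111.32 * cos(4) ≈ 288.727
dist = sqrt(512.072^2 + 288.727^2) ≈ 587.9 km

587.9 km


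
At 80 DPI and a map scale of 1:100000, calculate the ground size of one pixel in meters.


pixel_cm = 2.54 / 80 = 0.03175 cm
ground = pixel_cm * 100000 / 100 = 2.54 * 100000 / (80 * 100) = 254000 / 8000 = 31.75 m

31.75 m


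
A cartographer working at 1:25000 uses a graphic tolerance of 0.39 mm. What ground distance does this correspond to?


ground = 0.39 mm * 25000 / 1000 = 9.75 m

9.75 m


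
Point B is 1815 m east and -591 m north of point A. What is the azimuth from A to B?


az = atan2(1815, -591) = 108.0 deg
adjusted to 0-360: 108.0 degrees

108.0 degrees


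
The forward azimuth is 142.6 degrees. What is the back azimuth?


back azimuth = (142.6 + 180) mod 360 = 322.6 degrees

322.6 degrees


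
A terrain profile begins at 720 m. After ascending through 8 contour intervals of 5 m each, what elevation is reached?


elevation = 720 + 8 * 5 = 760 m

760 m


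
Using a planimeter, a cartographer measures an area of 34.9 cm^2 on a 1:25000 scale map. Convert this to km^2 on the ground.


ground_area = 34.9 * (25000/100)^2 = 2181250.0 m^2 = 2.18125 km^2 ≈ 2.181 km^2

2.181 km^2


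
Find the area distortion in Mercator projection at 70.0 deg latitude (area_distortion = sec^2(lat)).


area_distortion = 1/cos^2(70.0) = 8.549

8.549


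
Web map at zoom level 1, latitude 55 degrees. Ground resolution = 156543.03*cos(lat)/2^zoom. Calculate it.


res = 156543.03 * cos(55) / 2^1 = 156543.03 * 0.57357644 / 2 = 44894.7 m/pixel

44894.7 m/pixel


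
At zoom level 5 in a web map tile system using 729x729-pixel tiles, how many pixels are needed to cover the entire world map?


tiles per axis = 2^5 = 32
total tiles = 32^2 = 1024
pixels per axis = 32 * 729 = 23328
total pixels = 23328^2 = 544195584

544195584 pixels


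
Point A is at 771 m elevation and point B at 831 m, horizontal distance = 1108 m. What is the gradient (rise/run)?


gradient = (831 - 771) / 1108 = 60 / 1108 = 0.0542

0.0542


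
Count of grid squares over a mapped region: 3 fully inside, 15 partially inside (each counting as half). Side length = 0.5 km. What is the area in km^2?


effective squares = 3 + 15 * 0.5 = 10.5
area = 10.5 * 0.25 = 2.625 km^2

2.625 km^2


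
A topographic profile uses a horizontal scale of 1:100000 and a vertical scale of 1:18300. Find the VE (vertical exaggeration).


VE = horizontal_scale / vertical_scale = 100000 / 18300 ≈ 5.5

5.5x


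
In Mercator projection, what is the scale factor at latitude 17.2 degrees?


SF = 1 / cos(17.2) = 1 / 0.955278 = 1.047

1.047


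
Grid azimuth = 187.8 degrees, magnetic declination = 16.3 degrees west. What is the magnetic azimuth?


magnetic azimuth = grid azimuth - declination (east +ve)
mag_az = 187.8 - -16.3 = 204.1 degrees

204.1 degrees


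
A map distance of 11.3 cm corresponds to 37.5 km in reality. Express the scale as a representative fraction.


ground = 37.5 km = 3750000 cm; RF denominator = ground / map = 3750000 / 11.3 ≈ 331858; RF = 1:331858

1:331858


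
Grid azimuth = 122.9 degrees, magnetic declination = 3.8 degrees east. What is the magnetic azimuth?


magnetic azimuth = grid azimuth - declination (east +ve)
mag_az = 122.9 - 3.8 = 119.1 degrees

119.1 degrees


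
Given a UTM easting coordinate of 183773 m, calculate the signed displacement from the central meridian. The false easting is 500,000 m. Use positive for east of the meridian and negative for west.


displacement = 183773 - 500000 = -316227 m

-316227 m


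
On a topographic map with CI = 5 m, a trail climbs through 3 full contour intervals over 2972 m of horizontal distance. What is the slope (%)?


elevation change = 3 * 5 = 15 m
slope = 15 / 2972 * 100 = 0.5%

0.5%


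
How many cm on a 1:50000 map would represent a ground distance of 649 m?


map_cm = 649 * 100 / 50000 = 1.298 cm ≈ 1.3 cm

1.3 cm


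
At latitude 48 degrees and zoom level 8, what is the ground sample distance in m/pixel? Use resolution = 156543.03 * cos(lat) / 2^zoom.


res = 156543.03 * cos(48) / 2^8 = 156543.03 * 0.66913061 / 256 = 409.17 m/pixel

409.17 m/pixel


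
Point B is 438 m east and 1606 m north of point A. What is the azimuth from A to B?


az = atan2(438, 1606) = 15.3 deg
adjusted to 0-360: 15.3 degrees

15.3 degrees


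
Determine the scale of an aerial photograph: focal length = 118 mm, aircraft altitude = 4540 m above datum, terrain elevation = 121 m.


scale = f / (H - h) = 118 mm / 4419 m = 118 / 4419000 = 1:37449

1:37449


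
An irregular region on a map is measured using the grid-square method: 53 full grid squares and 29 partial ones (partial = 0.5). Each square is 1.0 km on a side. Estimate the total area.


effective squares = 53 + 29 * 0.5 = 67.5
area = 67.5 * 1.0 = 67.5 km^2

67.5 km^2


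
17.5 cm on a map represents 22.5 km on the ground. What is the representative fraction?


ground = 22.5 km = 2250000 cm; RF denominator = ground / map = 2250000 / 17.5 ≈ 128571; RF = 1:128571

1:128571


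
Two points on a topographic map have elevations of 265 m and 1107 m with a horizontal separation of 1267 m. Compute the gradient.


gradient = (1107 - 265) / 1267 = 842 / 1267 = 0.6646

0.6646


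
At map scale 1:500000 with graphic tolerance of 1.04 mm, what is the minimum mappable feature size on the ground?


ground = 1.04 mm * 500000 / 1000 = 520.0 m

520.0 m


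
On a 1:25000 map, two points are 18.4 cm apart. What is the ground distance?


ground = 18.4 cm * 25000 / 100 = 4600.0 m = 4.6 km

4.6 km


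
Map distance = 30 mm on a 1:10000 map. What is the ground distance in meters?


ground = 30 mm * 10000 / 1000 = 300.0 m

300.0 m


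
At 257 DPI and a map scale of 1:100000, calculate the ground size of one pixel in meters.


pixel_cm = 2.54 / 257 ≈ 0.009883 cm
ground = pixel_cm * 100000 / 100 = 2.54 * 100000 / (257 * 100) = 254000 / 25700 ≈ 9.88 m

9.88 m


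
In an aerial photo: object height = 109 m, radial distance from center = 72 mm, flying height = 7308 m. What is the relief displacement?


d = h * r / H = 109 * 72 / 7308 = 1.07 mm

1.07 mm


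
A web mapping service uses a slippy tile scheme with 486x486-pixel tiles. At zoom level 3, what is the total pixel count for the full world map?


tiles per axis = 2^3 = 8
total tiles = 8^2 = 64
pixels per axis = 8 * 486 = 3888
total pixels = 3888^2 = 15116544

15116544 pixels


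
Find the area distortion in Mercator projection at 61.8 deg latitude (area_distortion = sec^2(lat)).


area_distortion = 1/cos^2(61.8) = 4.478

4.478


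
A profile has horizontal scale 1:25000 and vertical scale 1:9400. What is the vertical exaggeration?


VE = horizontal_scale / vertical_scale = 25000 / 9400 ≈ 2.7

2.7x


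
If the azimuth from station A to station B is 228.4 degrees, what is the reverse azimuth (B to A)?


back azimuth = (228.4 + 180) mod 360 = 48.4 degrees

48.4 degrees


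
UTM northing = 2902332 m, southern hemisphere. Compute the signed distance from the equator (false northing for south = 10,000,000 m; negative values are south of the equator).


For southern: actual = 2902332 - 10000000 = -7097668 m

-7097668 m


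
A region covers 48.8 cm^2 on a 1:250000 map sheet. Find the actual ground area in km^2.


ground_area = 48.8 * (250000/100)^2 = 305000000.0 m^2 = 305.0 km^2

305.0 km^2


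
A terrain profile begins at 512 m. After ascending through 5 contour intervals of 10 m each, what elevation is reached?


elevation = 512 + 5 * 10 = 562 m

562 m


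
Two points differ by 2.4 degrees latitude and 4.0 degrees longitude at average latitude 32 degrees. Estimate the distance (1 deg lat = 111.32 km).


dlat_km = 2.4 * 111.32 = 267.168
dlon_km = 4.0 * 111.32 * cos(32) ≈ 377.619
dist = sqrt(267.168^2 + 377.619^2) ≈ 462.6 km

462.6 km


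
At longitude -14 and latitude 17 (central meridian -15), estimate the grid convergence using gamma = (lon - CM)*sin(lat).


gamma = (-14 - -15) * sin(17) = 1 * 0.292372 = 0.292 degrees

0.292 degrees


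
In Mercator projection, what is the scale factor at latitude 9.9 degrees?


SF = 1 / cos(9.9) = 1 / 0.985109 = 1.015

1.015


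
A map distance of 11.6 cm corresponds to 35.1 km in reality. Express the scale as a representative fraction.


ground = 35.1 km = 3510000 cm; RF denominator = ground / map = 3510000 / 11.6 ≈ 302586; RF = 1:302586

1:302586


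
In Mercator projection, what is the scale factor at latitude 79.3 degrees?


SF = 1 / cos(79.3) = 1 / 0.185667 = 5.386

5.386


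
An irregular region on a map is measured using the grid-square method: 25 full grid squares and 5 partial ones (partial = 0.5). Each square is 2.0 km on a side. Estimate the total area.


effective squares = 25 + 5 * 0.5 = 27.5
area = 27.5 * 4.0 = 110.0 km^2

110.0 km^2


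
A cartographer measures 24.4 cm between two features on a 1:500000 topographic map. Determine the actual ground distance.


ground = 24.4 cm * 500000 / 100 = 122000.0 m = 122.0 km

122.0 km


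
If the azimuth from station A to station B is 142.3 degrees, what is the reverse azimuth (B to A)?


back azimuth = (142.3 + 180) mod 360 = 322.3 degrees

322.3 degrees


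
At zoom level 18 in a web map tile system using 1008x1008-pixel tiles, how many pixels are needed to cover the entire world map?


tiles per axis = 2^18 = 262144
total tiles = 262144^2 = 68719476736
pixels per axis = 262144 * 1008 = 264241152
total pixels = 264241152^2 = 69823386410287104

69823386410287104 pixels


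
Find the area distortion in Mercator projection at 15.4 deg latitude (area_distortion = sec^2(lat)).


area_distortion = 1/cos^2(15.4) = 1.076

1.076


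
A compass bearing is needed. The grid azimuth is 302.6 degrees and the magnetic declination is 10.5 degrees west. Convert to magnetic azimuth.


magnetic azimuth = grid azimuth - declination (east +ve)
mag_az = 302.6 - -10.5 = 313.1 degrees

313.1 degrees


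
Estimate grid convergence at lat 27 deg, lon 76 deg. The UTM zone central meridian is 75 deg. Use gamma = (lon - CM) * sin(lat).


gamma = (76 - 75) * sin(27) = 1 * 0.45399 = 0.454 degrees

0.454 degrees


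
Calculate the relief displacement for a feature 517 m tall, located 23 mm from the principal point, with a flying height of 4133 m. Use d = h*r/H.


d = h * r / H = 517 * 23 / 4133 = 2.88 mm

2.88 mm


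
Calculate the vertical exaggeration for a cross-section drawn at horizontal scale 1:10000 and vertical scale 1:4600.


VE = horizontal_scale / vertical_scale = 10000 / 4600 ≈ 2.2

2.2x


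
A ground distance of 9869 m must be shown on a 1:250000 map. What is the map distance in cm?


map_cm = 9869 * 100 / 250000 = 3.9476 cm ≈ 3.95 cm

3.95 cm


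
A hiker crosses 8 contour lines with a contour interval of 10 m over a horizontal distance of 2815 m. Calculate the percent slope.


elevation change = 8 * 10 = 80 m
slope = 80 / 2815 * 100 = 2.8%

2.8%


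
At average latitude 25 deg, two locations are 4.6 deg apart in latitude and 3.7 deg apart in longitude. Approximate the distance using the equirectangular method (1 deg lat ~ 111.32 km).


dlat_km = 4.6 * 111.32 = 512.072
dlon_km = 3.7 * 111.32 * cos(25) ≈ 373.294
dist = sqrt(512.072^2 + 373.294^2) ≈ 633.7 km

633.7 km


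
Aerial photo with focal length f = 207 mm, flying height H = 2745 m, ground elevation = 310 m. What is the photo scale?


scale = f / (H - h) = 207 mm / 2435 m = 207 / 2435000 = 1:11763

1:11763


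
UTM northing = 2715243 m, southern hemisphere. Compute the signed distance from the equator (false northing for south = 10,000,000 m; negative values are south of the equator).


For southern: actual = 2715243 - 10000000 = -7284757 m

-7284757 m


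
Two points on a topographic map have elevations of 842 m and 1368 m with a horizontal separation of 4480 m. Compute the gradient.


gradient = (1368 - 842) / 4480 = 526 / 4480 = 0.1174

0.1174


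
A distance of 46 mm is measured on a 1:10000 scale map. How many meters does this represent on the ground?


ground = 46 mm * 10000 / 1000 = 460.0 m

460.0 m


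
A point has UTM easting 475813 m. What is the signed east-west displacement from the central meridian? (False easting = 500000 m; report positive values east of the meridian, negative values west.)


displacement = 475813 - 500000 = -24187 m

-24187 m


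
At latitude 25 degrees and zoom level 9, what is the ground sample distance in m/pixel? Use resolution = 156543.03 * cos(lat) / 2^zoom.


res = 156543.03 * cos(25) / 2^9 = 156543.03 * 0.90630779 / 512 = 277.1 m/pixel

277.1 m/pixel


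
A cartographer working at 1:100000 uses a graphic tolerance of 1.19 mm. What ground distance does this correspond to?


ground = 1.19 mm * 100000 / 1000 = 119.0 m

119.0 m


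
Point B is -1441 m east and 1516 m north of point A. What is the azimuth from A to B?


az = atan2(-1441, 1516) = -43.5 deg
adjusted to 0-360: 316.5 degrees

316.5 degrees


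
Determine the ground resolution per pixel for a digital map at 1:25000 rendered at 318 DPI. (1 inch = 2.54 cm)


pixel_cm = 2.54 / 318 ≈ 0.007987 cm
ground = pixel_cm * 25000 / 100 = 2.54 * 25000 / (318 * 100) = 63500 / 31800 ≈ 2.0 m

2.0 m
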